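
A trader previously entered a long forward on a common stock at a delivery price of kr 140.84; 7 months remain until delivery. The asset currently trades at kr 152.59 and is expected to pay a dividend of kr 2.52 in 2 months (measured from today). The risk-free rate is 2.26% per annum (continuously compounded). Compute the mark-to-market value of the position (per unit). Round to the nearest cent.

kr 11.08

PV(remaining dividends) I = 2.52·e^(−0.0226·2/12) = 2.5105
Current forward F = (S − I)·e^(rT) = (152.59 − 2.5105)·e^(0.0226·7/12) = 150.0795 × 1.013271 = 152.0712
Value (long) = (F − K)·e^(−rT) = (152.0712 − 140.84) × 0.986903 = 11.0841
Value = kr 11.08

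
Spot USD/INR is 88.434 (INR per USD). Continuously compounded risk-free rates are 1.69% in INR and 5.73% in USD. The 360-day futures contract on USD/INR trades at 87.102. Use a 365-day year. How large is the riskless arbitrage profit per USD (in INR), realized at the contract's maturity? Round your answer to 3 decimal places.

Fair futures: F* = S·e^(carry·T), with carry = (r_INR − r_USD) = 0.0169 − 0.0573 = -0.0404
F* = 88.434 · e^(-0.0404 × 360/365) = 88.434 · e^-0.039847 = 88.434 × 0.960936 = 84.9794
Market 87.102 > fair 84.9794: forward overpriced → cash-and-carry (buy spot, short the forward).
At maturity, profit = |F_mkt − F*| = |87.102 − 84.9794| = 2.123 per USD (in INR)

2.123 per USD (in INR)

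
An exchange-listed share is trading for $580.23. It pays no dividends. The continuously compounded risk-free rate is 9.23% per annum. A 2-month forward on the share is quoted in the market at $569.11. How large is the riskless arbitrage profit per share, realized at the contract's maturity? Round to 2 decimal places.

Fair forward: F* = S·e^(carry·T), with carry = r = 0.0923
F* = 580.23 · e^(0.0923 × 2/12) = 580.23 · e^0.015383 = 580.23 × 1.015502 = $589.2247
Market $569.11 < fair $589.2247: forward underpriced → reverse cash-and-carry (short spot, go long the forward).
At maturity, profit = |F_mkt − F*| = |569.11 − 589.2247| = $20.11 per share

$20.11 per share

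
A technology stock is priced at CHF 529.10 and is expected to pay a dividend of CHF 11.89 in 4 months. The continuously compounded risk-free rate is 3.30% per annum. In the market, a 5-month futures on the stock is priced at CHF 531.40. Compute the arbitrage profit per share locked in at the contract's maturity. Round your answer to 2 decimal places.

PV(dividends) I = 11.89·e^(−0.0330·4/12) = 11.7599
Fair futures F* = (S − I)·e^(rT) = (529.10 − 11.7599)·e^0.013750 = 517.3401 × 1.013845 = 524.5027
Market CHF 531.40 > fair 524.5027: forward overpriced → cash-and-carry (borrow at r, buy the stock and collect the dividends, short the forward).
Profit at T = |F_mkt − F*| = |531.40 − 524.5027| = CHF 6.90 per share

CHF 6.90 per share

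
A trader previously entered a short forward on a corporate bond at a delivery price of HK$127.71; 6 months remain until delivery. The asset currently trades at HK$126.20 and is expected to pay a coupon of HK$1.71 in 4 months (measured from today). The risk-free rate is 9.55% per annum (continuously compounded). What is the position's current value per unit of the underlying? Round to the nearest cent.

PV(remaining coupons) I = 1.71·e^(−0.0955·4/12) = 1.6564
Current forward F = (S − I)·e^(rT) = (126.20 − 1.6564)·e^(0.0955·6/12) = 124.5436 × 1.048908 = 130.6348
Value (long) = (F − K)·e^(−rT) = (130.6348 − 127.71) × 0.953372 = 2.7884
Short position value = −(long value) = -HK$2.79

-HK$2.79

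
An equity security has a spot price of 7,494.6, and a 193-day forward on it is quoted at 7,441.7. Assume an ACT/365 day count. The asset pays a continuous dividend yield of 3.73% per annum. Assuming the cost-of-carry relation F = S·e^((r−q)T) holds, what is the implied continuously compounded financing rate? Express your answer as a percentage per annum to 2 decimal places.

2.39%

From F = S·e^((r−q)T): (r − q) = ln(F/S)/T
ln(7441.7/7494.6) = ln(0.992942) = -0.007083
(r − q) = -0.007083 / (193/365) = -0.013395
r = ln(F/S)/T + q = -0.013395 + 0.0373 = 0.023905
r = 2.39%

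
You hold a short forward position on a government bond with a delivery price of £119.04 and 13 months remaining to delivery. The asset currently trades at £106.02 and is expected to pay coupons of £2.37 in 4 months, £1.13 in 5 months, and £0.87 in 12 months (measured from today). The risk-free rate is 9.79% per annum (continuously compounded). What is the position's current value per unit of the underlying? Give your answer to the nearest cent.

PV(remaining coupons) I = 2.37·e^(−0.0979·4/12) + 1.13·e^(−0.0979·5/12) + 0.87·e^(−0.0979·12/12) = 4.1676
Current forward F = (S − I)·e^(rT) = (106.02 − 4.1676)·e^(0.0979·13/12) = 101.8524 × 1.111887 = 113.2484
Value (long) = (F − K)·e^(−rT) = (113.2484 − 119.04) × 0.899372 = -5.2088
Short position value = −(long value) = £5.21

£5.21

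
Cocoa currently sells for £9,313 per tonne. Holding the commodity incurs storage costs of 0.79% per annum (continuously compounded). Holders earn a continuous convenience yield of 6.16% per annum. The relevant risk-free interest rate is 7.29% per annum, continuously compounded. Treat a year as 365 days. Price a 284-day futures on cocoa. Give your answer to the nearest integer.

Net carry = r + u − y = 0.0729 + 0.0079 − 0.0616 = 0.0192
F = S·e^((r+u−y)T) = 9313 · e^(0.0192 × 284/365) = 9313 · e^0.014939
= 9313 × 1.015051 = £9,453 per tonne

£9,453 per tonne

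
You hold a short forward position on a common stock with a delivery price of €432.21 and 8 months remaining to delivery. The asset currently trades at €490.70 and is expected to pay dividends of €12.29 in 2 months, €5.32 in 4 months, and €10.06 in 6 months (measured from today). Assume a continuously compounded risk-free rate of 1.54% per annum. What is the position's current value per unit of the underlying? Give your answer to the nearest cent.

-€35.37

PV(remaining dividends) I = 12.29·e^(−0.0154·2/12) + 5.32·e^(−0.0154·4/12) + 10.06·e^(−0.0154·6/12) = 27.5341
Current forward F = (S − I)·e^(rT) = (490.70 − 27.5341)·e^(0.0154·8/12) = 463.1659 × 1.010320 = 467.9458
Value (long) = (F − K)·e^(−rT) = (467.9458 − 432.21) × 0.989786 = 35.3708
Short position value = −(long value) = -€35.37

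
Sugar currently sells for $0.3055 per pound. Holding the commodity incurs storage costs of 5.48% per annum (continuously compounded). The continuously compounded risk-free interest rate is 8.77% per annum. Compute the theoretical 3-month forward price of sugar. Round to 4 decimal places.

$0.3166 per pound

Net carry = r + u − y = 0.0877 + 0.0548 − 0.0000 = 0.1425
F = S·e^((r+u−y)T) = 0.3055 · e^(0.1425 × 3/12) = 0.3055 · e^0.035625
= 0.3055 × 1.036267 = $0.3166 per pound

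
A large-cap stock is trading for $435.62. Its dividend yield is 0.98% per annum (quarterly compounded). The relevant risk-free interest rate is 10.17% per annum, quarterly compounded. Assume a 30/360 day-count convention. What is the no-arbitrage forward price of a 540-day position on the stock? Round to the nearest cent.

F = S · (1+r/4)^(4T) / (1+q/4)^(4T)
= 435.62 × 1.162582 / 1.014790 = 435.62 × 1.145638
F = $499.06

$499.06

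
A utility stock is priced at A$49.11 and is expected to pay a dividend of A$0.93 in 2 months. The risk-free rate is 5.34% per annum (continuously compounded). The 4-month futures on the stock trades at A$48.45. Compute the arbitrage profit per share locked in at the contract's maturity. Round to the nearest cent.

PV(dividends) I = 0.93·e^(−0.0534·2/12) = 0.9218
Fair futures F* = (S − I)·e^(rT) = (49.11 − 0.9218)·e^0.017800 = 48.1882 × 1.017959 = 49.0536
Market A$48.45 < fair 49.0536: forward underpriced → reverse cash-and-carry (short the stock, invest proceeds at r, pay the dividends, go long the forward).
Profit at T = |F_mkt − F*| = |48.45 − 49.0536| = A$0.60 per share

A$0.60 per share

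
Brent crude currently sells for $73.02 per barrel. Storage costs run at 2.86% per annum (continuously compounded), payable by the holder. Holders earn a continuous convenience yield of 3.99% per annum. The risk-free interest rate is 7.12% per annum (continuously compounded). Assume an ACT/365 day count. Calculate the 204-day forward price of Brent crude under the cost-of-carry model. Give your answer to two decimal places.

Net carry = r + u − y = 0.0712 + 0.0286 − 0.0399 = 0.0599
F = S·e^((r+u−y)T) = 73.02 · e^(0.0599 × 204/365) = 73.02 · e^0.033478
= 73.02 × 1.034045 = $75.51 per barrel

$75.51 per barrel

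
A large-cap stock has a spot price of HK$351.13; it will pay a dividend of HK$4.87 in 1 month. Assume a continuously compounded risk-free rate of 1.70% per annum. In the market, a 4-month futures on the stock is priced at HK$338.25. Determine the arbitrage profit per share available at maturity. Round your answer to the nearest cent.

PV(dividends) I = 4.87·e^(−0.0170·1/12) = 4.8631
Fair futures F* = (S − I)·e^(rT) = (351.13 − 4.8631)·e^0.005667 = 346.2669 × 1.005683 = 348.2347
Market HK$338.25 < fair 348.2347: forward underpriced → reverse cash-and-carry (short the stock, invest proceeds at r, pay the dividends, go long the forward).
Profit at T = |F_mkt − F*| = |338.25 − 348.2347| = HK$9.98 per share

HK$9.98 per share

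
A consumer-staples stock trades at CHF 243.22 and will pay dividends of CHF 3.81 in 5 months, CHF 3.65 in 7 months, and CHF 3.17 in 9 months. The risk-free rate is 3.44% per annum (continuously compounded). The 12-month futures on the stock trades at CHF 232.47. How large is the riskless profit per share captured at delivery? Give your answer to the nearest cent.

CHF 8.48 per share

PV(dividends) I = 3.81·e^(−0.0344·5/12) + 3.65·e^(−0.0344·7/12) + 3.17·e^(−0.0344·9/12) = 10.4225
Fair futures F* = (S − I)·e^(rT) = (243.22 − 10.4225)·e^0.034400 = 232.7975 × 1.034999 = 240.9452
Market CHF 232.47 < fair 240.9452: forward underpriced → reverse cash-and-carry (short the stock, invest proceeds at r, pay the dividends, go long the forward).
Profit at T = |F_mkt − F*| = |232.47 − 240.9452| = CHF 8.48 per share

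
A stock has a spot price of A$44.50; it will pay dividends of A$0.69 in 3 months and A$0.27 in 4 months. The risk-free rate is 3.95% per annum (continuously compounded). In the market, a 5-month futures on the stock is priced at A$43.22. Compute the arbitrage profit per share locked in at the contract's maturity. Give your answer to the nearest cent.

PV(dividends) I = 0.69·e^(−0.0395·3/12) + 0.27·e^(−0.0395·4/12) = 0.9497
Fair futures F* = (S − I)·e^(rT) = (44.50 − 0.9497)·e^0.016458 = 43.5503 × 1.016594 = 44.2730
Market A$43.22 < fair 44.2730: forward underpriced → reverse cash-and-carry (short the stock, invest proceeds at r, pay the dividends, go long the forward).
Profit at T = |F_mkt − F*| = |43.22 − 44.2730| = A$1.05 per share

A$1.05 per share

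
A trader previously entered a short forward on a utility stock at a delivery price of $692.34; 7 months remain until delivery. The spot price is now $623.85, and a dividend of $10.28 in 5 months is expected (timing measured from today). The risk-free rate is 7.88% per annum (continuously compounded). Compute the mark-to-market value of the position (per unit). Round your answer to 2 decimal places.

$47.33

PV(remaining dividends) I = 10.28·e^(−0.0788·5/12) = 9.9480
Current forward F = (S − I)·e^(rT) = (623.85 − 9.9480)·e^(0.0788·7/12) = 613.9020 × 1.047040 = 642.7800
Value (long) = (F − K)·e^(−rT) = (642.7800 − 692.34) × 0.955074 = -47.3335
Short position value = −(long value) = $47.33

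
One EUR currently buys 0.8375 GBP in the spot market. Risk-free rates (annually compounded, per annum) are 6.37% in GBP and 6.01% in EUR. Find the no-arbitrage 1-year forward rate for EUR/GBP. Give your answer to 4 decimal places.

0.8403

By covered interest parity, F = S · (1+r_GBP)^T / (1+r_EUR)^T
= 0.8375 × 1.063700 / 1.060100 = 0.8375 × 1.003396
F = 0.8403 GBP per EUR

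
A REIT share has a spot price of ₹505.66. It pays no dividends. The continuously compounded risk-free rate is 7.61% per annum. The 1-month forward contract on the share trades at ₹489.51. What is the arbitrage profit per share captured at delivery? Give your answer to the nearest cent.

Fair forward: F* = S·e^(carry·T), with carry = r = 0.0761
F* = 505.66 · e^(0.0761 × 1/12) = 505.66 · e^0.006342 = 505.66 × 1.006362 = ₹508.8770
Market ₹489.51 < fair ₹508.8770: forward underpriced → reverse cash-and-carry (short spot, go long the forward).
At maturity, profit = |F_mkt − F*| = |489.51 − 508.8770| = ₹19.37 per share

₹19.37 per share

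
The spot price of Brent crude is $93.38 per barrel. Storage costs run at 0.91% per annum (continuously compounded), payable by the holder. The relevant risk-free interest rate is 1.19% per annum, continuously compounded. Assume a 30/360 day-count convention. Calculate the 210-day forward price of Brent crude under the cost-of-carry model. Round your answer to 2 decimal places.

Net carry = r + u − y = 0.0119 + 0.0091 − 0.0000 = 0.0210
F = S·e^((r+u−y)T) = 93.38 · e^(0.0210 × 210/360) = 93.38 · e^0.012250
= 93.38 × 1.012325 = $94.53 per barrel

$94.53 per barrel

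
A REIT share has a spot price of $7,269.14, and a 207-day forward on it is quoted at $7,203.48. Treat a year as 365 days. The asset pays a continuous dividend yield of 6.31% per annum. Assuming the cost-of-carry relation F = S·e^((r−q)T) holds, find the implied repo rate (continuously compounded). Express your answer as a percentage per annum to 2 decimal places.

4.71%

From F = S·e^((r−q)T): (r − q) = ln(F/S)/T
ln(7203.48/7269.14) = ln(0.990967) = -0.009074
(r − q) = -0.009074 / (207/365) = -0.016000
r = ln(F/S)/T + q = -0.016000 + 0.0631 = 0.047100
r = 4.71%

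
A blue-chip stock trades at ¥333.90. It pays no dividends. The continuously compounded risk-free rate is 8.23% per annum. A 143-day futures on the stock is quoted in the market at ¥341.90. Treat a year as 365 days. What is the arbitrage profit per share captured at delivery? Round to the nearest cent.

Fair futures: F* = S·e^(carry·T), with carry = r = 0.0823
F* = 333.90 · e^(0.0823 × 143/365) = 333.90 · e^0.032244 = 333.90 × 1.032769 = ¥344.8416
Market ¥341.90 < fair ¥344.8416: forward underpriced → reverse cash-and-carry (short spot, go long the forward).
At maturity, profit = |F_mkt − F*| = |341.90 − 344.8416| = ¥2.94 per share

¥2.94 per share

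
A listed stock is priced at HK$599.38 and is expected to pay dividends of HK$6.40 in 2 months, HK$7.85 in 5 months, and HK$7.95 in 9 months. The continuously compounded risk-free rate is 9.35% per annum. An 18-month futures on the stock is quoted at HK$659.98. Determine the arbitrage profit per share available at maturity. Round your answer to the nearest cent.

HK$5.18 per share

PV(dividends) I = 6.40·e^(−0.0935·2/12) + 7.85·e^(−0.0935·5/12) + 7.95·e^(−0.0935·9/12) = 21.2627
Fair futures F* = (S − I)·e^(rT) = (599.38 − 21.2627)·e^0.140250 = 578.1173 × 1.150561 = 665.1592
Market HK$659.98 < fair 665.1592: forward underpriced → reverse cash-and-carry (short the stock, invest proceeds at r, pay the dividends, go long the forward).
Profit at T = |F_mkt − F*| = |659.98 − 665.1592| = HK$5.18 per share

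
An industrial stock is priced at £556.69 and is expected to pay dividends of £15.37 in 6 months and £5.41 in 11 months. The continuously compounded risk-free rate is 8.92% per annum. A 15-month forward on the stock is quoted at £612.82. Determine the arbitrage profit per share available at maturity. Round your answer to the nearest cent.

£12.47 per share

PV(dividends) I = 15.37·e^(−0.0892·6/12) + 5.41·e^(−0.0892·11/12) = 19.6848
Fair forward F* = (S − I)·e^(rT) = (556.69 − 19.6848)·e^0.111500 = 537.0052 × 1.117954 = 600.3471
Market £612.82 > fair 600.3471: forward overpriced → cash-and-carry (borrow at r, buy the stock and collect the dividends, short the forward).
Profit at T = |F_mkt − F*| = |612.82 − 600.3471| = £12.47 per share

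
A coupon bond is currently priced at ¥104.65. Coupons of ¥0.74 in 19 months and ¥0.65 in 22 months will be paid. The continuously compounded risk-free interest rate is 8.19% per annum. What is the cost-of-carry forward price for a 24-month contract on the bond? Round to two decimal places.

¥121.85

PV(coupons) I = 0.74·e^(−0.0819·19/12) + 0.65·e^(−0.0819·22/12)
I = 0.6500 + 0.5594 = 1.2094
F = (S − I)·e^(rT) = (104.65 − 1.2094) · e^(0.0819·24/12)
= 103.4406 · e^0.163800 = 103.4406 × 1.177979 = ¥121.85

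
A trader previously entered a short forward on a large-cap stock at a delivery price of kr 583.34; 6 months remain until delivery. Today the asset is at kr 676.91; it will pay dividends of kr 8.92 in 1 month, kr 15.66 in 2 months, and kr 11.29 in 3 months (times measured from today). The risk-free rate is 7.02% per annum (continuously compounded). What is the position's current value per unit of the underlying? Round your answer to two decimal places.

-kr 78.25

PV(remaining dividends) I = 8.92·e^(−0.0702·1/12) + 15.66·e^(−0.0702·2/12) + 11.29·e^(−0.0702·3/12) = 35.4394
Current forward F = (S − I)·e^(rT) = (676.91 − 35.4394)·e^(0.0702·6/12) = 641.4706 × 1.035723 = 664.3859
Value (long) = (F − K)·e^(−rT) = (664.3859 − 583.34) × 0.965509 = 78.2505
Short position value = −(long value) = -kr 78.25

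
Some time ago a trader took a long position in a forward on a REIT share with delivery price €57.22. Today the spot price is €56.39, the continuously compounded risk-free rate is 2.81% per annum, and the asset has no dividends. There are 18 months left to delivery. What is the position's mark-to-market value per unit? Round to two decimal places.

Current fair forward for the remaining 18 months: F = S·e^(r·T), r = 0.0281
F = 56.39 · e^(0.0281 × 18/12) = 56.39 × 1.043051 = 58.8176
Value of long forward = (F − K)·e^(−rT) = (58.8176 − 57.22) · e^(−0.0281·18/12)
= 1.5976 × 0.958726 = 1.53

€1.53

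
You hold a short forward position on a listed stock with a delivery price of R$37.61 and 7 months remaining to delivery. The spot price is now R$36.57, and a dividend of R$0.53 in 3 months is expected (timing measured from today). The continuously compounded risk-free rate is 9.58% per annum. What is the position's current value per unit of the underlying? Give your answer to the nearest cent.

-R$0.49

PV(remaining dividends) I = 0.53·e^(−0.0958·3/12) = 0.5175
Current forward F = (S − I)·e^(rT) = (36.57 − 0.5175)·e^(0.0958·7/12) = 36.0525 × 1.057474 = 38.1246
Value (long) = (F − K)·e^(−rT) = (38.1246 − 37.61) × 0.945649 = 0.4866
Short position value = −(long value) = -R$0.49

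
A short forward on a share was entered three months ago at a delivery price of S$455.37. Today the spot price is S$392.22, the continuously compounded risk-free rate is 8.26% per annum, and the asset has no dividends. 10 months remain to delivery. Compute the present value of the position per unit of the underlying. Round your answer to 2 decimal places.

Current fair forward for the remaining 10 months: F = S·e^(r·T), r = 0.0826
F = 392.22 · e^(0.0826 × 10/12) = 392.22 × 1.071258 = 420.1688
Value of long forward = (F − K)·e^(−rT) = (420.1688 − 455.37) · e^(−0.0826·10/12)
= -35.2012 × 0.933482 = -32.86
Short position value = −(long value) = S$32.86

S$32.86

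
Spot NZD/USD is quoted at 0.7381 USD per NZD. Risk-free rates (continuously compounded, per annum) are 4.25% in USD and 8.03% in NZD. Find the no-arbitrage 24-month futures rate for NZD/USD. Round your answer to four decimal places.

0.6844

F = S·e^((r_USD − r_NZD)T) = 0.7381 · e^((0.0425 − 0.0803) × 24/12)
= 0.7381 · e^-0.075600 = 0.7381 × 0.927187
F = 0.6844 USD per NZD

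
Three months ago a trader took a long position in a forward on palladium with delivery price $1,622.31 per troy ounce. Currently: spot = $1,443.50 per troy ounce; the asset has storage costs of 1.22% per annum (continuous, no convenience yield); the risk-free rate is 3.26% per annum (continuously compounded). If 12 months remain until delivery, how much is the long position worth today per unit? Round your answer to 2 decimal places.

-$109.06 per troy ounce

Current fair forward for the remaining 12 months: F = S·e^((r + u)·T), (r + u) = 0.0326 + 0.0122 = 0.0448
F = 1443.50 · e^(0.0448 × 12/12) = 1443.50 × 1.04581868 = 1509.6393
Value of long forward = (F − K)·e^(−rT) = (1509.6393 − 1622.31) · e^(−0.0326·12/12)
= -112.6707 × 0.96792565 = -109.06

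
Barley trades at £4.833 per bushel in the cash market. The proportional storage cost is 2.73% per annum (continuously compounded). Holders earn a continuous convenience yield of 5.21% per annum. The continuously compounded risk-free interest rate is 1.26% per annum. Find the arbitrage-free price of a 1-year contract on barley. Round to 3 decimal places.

Net carry = r + u − y = 0.0126 + 0.0273 − 0.0521 = -0.0122
F = S·e^((r+u−y)T) = 4.833 · e^(-0.0122 × 12/12) = 4.833 · e^-0.012200
= 4.833 × 0.987874 = £4.774 per bushel

£4.774 per bushel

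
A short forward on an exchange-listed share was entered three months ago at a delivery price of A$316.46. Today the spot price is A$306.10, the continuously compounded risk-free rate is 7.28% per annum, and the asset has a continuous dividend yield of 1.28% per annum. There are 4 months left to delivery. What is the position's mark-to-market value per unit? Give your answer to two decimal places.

Current fair forward for the remaining 4 months: F = S·e^((r − q)·T), (r − q) = 0.0728 − 0.0128 = 0.0600
F = 306.10 · e^(0.0600 × 4/12) = 306.10 × 1.020201 = 312.2835
Value of long forward = (F − K)·e^(−rT) = (312.2835 − 316.46) · e^(−0.0728·4/12)
= -4.1765 × 0.976025 = -4.08
Short position value = −(long value) = A$4.08

A$4.08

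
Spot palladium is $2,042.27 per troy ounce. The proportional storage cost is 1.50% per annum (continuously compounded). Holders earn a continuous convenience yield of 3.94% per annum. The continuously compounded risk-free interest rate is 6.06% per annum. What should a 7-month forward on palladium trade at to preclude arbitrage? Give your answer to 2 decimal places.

Net carry = r + u − y = 0.0606 + 0.0150 − 0.0394 = 0.0362
F = S·e^((r+u−y)T) = 2042.27 · e^(0.0362 × 7/12) = 2042.27 · e^0.02111667
= 2042.27 × 1.02134120 = $2,085.85 per troy ounce

$2,085.85 per troy ounce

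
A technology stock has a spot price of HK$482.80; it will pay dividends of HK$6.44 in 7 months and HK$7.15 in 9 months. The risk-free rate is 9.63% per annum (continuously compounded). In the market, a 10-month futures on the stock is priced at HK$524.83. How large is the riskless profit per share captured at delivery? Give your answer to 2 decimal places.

PV(dividends) I = 6.44·e^(−0.0963·7/12) + 7.15·e^(−0.0963·9/12) = 12.7400
Fair futures F* = (S − I)·e^(rT) = (482.80 − 12.7400)·e^0.080250 = 470.0600 × 1.083558 = 509.3373
Market HK$524.83 > fair 509.3373: forward overpriced → cash-and-carry (borrow at r, buy the stock and collect the dividends, short the forward).
Profit at T = |F_mkt − F*| = |524.83 − 509.3373| = HK$15.49 per share

HK$15.49 per share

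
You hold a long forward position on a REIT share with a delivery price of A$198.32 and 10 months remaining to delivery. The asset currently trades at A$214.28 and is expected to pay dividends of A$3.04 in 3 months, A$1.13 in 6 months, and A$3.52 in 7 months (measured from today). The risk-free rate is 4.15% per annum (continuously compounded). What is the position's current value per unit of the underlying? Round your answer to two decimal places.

A$15.15

PV(remaining dividends) I = 3.04·e^(−0.0415·3/12) + 1.13·e^(−0.0415·6/12) + 3.52·e^(−0.0415·7/12) = 7.5512
Current forward F = (S − I)·e^(rT) = (214.28 − 7.5512)·e^(0.0415·10/12) = 206.7288 × 1.035188 = 214.0032
Value (long) = (F − K)·e^(−rT) = (214.0032 − 198.32) × 0.966008 = 15.1501
Value = A$15.15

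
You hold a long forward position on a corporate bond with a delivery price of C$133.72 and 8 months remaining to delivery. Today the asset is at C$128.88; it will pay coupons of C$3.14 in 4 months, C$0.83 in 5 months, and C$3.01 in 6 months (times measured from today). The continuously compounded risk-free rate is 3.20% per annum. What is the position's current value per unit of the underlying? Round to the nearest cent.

PV(remaining coupons) I = 3.14·e^(−0.0320·4/12) + 0.83·e^(−0.0320·5/12) + 3.01·e^(−0.0320·6/12) = 6.8879
Current forward F = (S − I)·e^(rT) = (128.88 − 6.8879)·e^(0.0320·8/12) = 121.9921 × 1.021563 = 124.6226
Value (long) = (F − K)·e^(−rT) = (124.6226 − 133.72) × 0.978893 = -8.9054
Value = -C$8.91

-C$8.91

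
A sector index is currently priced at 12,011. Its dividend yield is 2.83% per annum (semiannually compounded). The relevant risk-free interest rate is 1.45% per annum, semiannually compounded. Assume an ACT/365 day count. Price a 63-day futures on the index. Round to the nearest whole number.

11,983

F = S · (1+r/2)^(2T) / (1+q/2)^(2T)
= 12011 × 1.002497 / 1.004862 = 12011 × 0.997646
F = 11,983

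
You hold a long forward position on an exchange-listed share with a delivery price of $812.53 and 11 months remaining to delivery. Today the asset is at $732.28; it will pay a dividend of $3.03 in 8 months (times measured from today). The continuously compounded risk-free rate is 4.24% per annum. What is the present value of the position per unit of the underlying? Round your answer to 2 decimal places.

-$52.22

PV(remaining dividends) I = 3.03·e^(−0.0424·8/12) = 2.9456
Current forward F = (S − I)·e^(rT) = (732.28 − 2.9456)·e^(0.0424·11/12) = 729.3344 × 1.039632 = 758.2394
Value (long) = (F − K)·e^(−rT) = (758.2394 − 812.53) × 0.961879 = -52.2210
Value = -$52.22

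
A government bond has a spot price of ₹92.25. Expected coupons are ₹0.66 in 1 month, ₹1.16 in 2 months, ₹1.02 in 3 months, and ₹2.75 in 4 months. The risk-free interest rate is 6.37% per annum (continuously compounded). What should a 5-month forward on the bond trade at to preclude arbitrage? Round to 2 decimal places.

₹89.08

PV(coupons) I = 0.66·e^(−0.0637·1/12) + 1.16·e^(−0.0637·2/12) + 1.02·e^(−0.0637·3/12) + 2.75·e^(−0.0637·4/12)
I = 0.6565 + 1.1477 + 1.0039 + 2.6922 = 5.5003
F = (S − I)·e^(rT) = (92.25 − 5.5003) · e^(0.0637·5/12)
= 86.7497 · e^0.026542 = 86.7497 × 1.026897 = ₹89.08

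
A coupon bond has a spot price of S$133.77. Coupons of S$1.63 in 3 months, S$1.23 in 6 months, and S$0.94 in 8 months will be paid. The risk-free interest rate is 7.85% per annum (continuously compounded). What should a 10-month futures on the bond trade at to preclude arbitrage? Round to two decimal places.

PV(coupons) I = 1.63·e^(−0.0785·3/12) + 1.23·e^(−0.0785·6/12) + 0.94·e^(−0.0785·8/12)
I = 1.5983 + 1.1827 + 0.8921 = 3.6731
F = (S − I)·e^(rT) = (133.77 − 3.6731) · e^(0.0785·10/12)
= 130.0969 · e^0.065417 = 130.0969 × 1.067604 = S$138.89

S$138.89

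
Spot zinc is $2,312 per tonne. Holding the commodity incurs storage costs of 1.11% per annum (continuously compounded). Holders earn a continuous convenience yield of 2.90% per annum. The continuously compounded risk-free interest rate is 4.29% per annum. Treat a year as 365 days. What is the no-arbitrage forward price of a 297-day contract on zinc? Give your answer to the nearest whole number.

Net carry = r + u − y = 0.0429 + 0.0111 − 0.0290 = 0.0250
F = S·e^((r+u−y)T) = 2312 · e^(0.0250 × 297/365) = 2312 · e^0.020342
= 2312 × 1.020550 = $2,360 per tonne

$2,360 per tonne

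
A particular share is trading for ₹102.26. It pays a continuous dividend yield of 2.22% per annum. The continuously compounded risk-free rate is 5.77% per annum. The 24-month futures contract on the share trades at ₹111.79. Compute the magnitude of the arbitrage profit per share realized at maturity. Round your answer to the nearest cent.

Fair futures: F* = S·e^(carry·T), with carry = (r − q) = 0.0577 − 0.0222 = 0.0355
F* = 102.26 · e^(0.0355 × 24/12) = 102.26 · e^0.071000 = 102.26 × 1.073581 = ₹109.7844
Market ₹111.79 > fair ₹109.7844: forward overpriced → cash-and-carry (buy spot, short the forward).
At maturity, profit = |F_mkt − F*| = |111.79 − 109.7844| = ₹2.01 per share

₹2.01 per share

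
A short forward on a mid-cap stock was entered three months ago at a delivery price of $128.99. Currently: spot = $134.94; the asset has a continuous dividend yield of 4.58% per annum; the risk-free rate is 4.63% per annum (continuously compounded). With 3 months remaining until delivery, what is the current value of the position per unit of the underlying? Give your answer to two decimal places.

-$5.90

Current fair forward for the remaining 3 months: F = S·e^((r − q)·T), (r − q) = 0.0463 − 0.0458 = 0.0005
F = 134.94 · e^(0.0005 × 3/12) = 134.94 × 1.000125 = 134.9569
Value of long forward = (F − K)·e^(−rT) = (134.9569 − 128.99) · e^(−0.0463·3/12)
= 5.9669 × 0.988492 = 5.90
Short position value = −(long value) = -$5.90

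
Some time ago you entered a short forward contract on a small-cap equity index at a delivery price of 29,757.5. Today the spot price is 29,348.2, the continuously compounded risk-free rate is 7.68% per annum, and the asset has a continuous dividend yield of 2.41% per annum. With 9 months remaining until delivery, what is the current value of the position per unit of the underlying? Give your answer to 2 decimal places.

Current fair forward for the remaining 9 months: F = S·e^((r − q)·T), (r − q) = 0.0768 − 0.0241 = 0.0527
F = 29348.2 · e^(0.0527 × 9/12) = 29348.2 × 1.04031651 = 30531.4170
Value of long forward = (F − K)·e^(−rT) = (30531.4170 − 29757.5) · e^(−0.0768·9/12)
= 773.9170 × 0.94402748 = 730.60
Short position value = −(long value) = -730.60

-730.60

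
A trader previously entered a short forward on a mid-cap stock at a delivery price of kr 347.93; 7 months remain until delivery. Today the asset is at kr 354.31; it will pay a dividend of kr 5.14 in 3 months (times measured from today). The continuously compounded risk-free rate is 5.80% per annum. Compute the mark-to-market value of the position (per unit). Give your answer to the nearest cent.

-kr 12.89

PV(remaining dividends) I = 5.14·e^(−0.0580·3/12) = 5.0660
Current forward F = (S − I)·e^(rT) = (354.31 − 5.0660)·e^(0.0580·7/12) = 349.2440 × 1.034412 = 361.2622
Value (long) = (F − K)·e^(−rT) = (361.2622 − 347.93) × 0.966733 = 12.8887
Short position value = −(long value) = -kr 12.89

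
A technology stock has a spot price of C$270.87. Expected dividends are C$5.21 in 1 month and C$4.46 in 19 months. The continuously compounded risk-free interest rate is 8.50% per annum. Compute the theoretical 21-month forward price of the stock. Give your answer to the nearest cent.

PV(dividends) I = 5.21·e^(−0.0850·1/12) + 4.46·e^(−0.0850·19/12)
I = 5.1732 + 3.8984 = 9.0716
F = (S − I)·e^(rT) = (270.87 − 9.0716) · e^(0.0850·21/12)
= 261.7984 · e^0.148750 = 261.7984 × 1.160383 = C$303.79

C$303.79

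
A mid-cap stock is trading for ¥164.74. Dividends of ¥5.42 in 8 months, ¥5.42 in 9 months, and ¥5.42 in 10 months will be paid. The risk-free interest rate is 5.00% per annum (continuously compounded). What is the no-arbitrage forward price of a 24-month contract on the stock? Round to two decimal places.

PV(dividends) I = 5.42·e^(−0.0500·8/12) + 5.42·e^(−0.0500·9/12) + 5.42·e^(−0.0500·10/12)
I = 5.2423 + 5.2205 + 5.1988 = 15.6616
F = (S − I)·e^(rT) = (164.74 − 15.6616) · e^(0.0500·24/12)
= 149.0784 · e^0.100000 = 149.0784 × 1.105171 = ¥164.76

¥164.76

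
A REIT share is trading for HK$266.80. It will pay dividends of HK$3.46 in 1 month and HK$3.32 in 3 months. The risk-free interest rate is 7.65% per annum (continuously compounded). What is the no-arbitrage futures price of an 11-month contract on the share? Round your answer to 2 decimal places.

PV(dividends) I = 3.46·e^(−0.0765·1/12) + 3.32·e^(−0.0765·3/12)
I = 3.4380 + 3.2571 = 6.6951
F = (S − I)·e^(rT) = (266.80 − 6.6951) · e^(0.0765·11/12)
= 260.1049 · e^0.070125 = 260.1049 × 1.072642 = HK$279.00

HK$279.00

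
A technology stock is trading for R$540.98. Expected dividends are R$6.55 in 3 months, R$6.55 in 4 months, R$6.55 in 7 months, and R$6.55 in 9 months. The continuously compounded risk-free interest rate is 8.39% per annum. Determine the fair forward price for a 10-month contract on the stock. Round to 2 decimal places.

PV(dividends) I = 6.55·e^(−0.0839·3/12) + 6.55·e^(−0.0839·4/12) + 6.55·e^(−0.0839·7/12) + 6.55·e^(−0.0839·9/12)
I = 6.4140 + 6.3694 + 6.2372 + 6.1505 = 25.1711
F = (S − I)·e^(rT) = (540.98 − 25.1711) · e^(0.0839·10/12)
= 515.8089 · e^0.069917 = 515.8089 × 1.072419 = R$553.16

R$553.16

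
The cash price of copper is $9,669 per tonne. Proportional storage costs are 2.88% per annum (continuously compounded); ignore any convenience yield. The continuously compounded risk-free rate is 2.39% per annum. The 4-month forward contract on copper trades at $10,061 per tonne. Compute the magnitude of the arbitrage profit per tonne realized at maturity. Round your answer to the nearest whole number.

Fair forward: F* = S·e^(carry·T), with carry = (r + u) = 0.0239 + 0.0288 = 0.0527
F* = 9669 · e^(0.0527 × 4/12) = 9669 · e^0.017567 = 9669 × 1.017722 = $9840.3540
Market $10061 > fair $9840.3540: forward overpriced → cash-and-carry (buy spot, short the forward).
At maturity, profit = |F_mkt − F*| = |10061 − 9840.3540| = $221 per tonne

$221 per tonne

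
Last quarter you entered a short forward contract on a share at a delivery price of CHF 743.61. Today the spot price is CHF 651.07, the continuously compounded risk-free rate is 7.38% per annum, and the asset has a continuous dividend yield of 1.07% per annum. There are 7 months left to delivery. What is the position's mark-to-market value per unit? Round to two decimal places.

CHF 65.26

Current fair forward for the remaining 7 months: F = S·e^((r − q)·T), (r − q) = 0.0738 − 0.0107 = 0.0631
F = 651.07 · e^(0.0631 × 7/12) = 651.07 × 1.037494 = 675.4812
Value of long forward = (F − K)·e^(−rT) = (675.4812 − 743.61) · e^(−0.0738·7/12)
= -68.1288 × 0.957863 = -65.26
Short position value = −(long value) = CHF 65.26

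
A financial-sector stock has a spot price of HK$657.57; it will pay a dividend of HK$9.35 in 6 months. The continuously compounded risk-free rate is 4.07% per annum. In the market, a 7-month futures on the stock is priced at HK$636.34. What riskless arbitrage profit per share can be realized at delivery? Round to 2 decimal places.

PV(dividends) I = 9.35·e^(−0.0407·6/12) = 9.1617
Fair futures F* = (S − I)·e^(rT) = (657.57 − 9.1617)·e^0.023742 = 648.4083 × 1.024026 = 663.9870
Market HK$636.34 < fair 663.9870: forward underpriced → reverse cash-and-carry (short the stock, invest proceeds at r, pay the dividends, go long the forward).
Profit at T = |F_mkt − F*| = |636.34 − 663.9870| = HK$27.65 per share

HK$27.65 per share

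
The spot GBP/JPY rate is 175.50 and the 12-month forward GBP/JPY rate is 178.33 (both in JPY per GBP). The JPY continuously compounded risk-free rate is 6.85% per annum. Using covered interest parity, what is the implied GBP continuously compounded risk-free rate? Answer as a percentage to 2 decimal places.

5.25%

F = S·e^((r_JPY − r_GBP)T) ⇒ r_GBP = r_JPY − ln(F/S)/T
ln(178.33/175.50) = 0.015997; /(12/12) = 0.015997
r_GBP = 0.0685 − 0.015997 = 0.052503
r_GBP = 5.25%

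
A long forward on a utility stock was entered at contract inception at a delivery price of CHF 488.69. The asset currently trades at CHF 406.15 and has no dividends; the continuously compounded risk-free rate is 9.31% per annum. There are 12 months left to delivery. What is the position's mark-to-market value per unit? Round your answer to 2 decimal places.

Current fair forward for the remaining 12 months: F = S·e^(r·T), r = 0.0931
F = 406.15 · e^(0.0931 × 12/12) = 406.15 × 1.097571 = 445.7785
Value of long forward = (F − K)·e^(−rT) = (445.7785 − 488.69) · e^(−0.0931·12/12)
= -42.9115 × 0.911102 = -39.10

-CHF 39.10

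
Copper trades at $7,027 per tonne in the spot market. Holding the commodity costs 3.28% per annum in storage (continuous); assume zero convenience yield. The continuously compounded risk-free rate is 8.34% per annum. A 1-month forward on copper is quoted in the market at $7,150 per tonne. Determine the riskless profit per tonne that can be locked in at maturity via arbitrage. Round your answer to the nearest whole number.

$55 per tonne

Fair forward: F* = S·e^(carry·T), with carry = (r + u) = 0.0834 + 0.0328 = 0.1162
F* = 7027 · e^(0.1162 × 1/12) = 7027 · e^0.009683 = 7027 × 1.009730 = $7095.3727
Market $7150 > fair $7095.3727: forward overpriced → cash-and-carry (buy spot, short the forward).
At maturity, profit = |F_mkt − F*| = |7150 − 7095.3727| = $55 per tonne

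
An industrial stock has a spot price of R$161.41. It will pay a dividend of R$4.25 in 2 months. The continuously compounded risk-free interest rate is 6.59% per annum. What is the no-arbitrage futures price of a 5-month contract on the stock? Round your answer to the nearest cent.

R$161.58

PV(dividends) I = 4.25·e^(−0.0659·2/12)
I = 4.2036
F = (S − I)·e^(rT) = (161.41 − 4.2036) · e^(0.0659·5/12)
= 157.2064 · e^0.027458 = 157.2064 × 1.027838 = R$161.58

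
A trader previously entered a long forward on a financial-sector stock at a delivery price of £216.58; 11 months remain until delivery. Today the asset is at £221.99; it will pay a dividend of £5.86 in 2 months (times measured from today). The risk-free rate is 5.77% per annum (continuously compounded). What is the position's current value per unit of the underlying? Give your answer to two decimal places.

PV(remaining dividends) I = 5.86·e^(−0.0577·2/12) = 5.8039
Current forward F = (S − I)·e^(rT) = (221.99 − 5.8039)·e^(0.0577·11/12) = 216.1861 × 1.054315 = 227.9282
Value (long) = (F − K)·e^(−rT) = (227.9282 − 216.58) × 0.948483 = 10.7636
Value = £10.76

£10.76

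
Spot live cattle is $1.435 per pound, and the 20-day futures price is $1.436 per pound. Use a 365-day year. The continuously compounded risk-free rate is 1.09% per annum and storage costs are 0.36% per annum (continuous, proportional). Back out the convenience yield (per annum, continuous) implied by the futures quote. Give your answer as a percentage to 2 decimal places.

0.18%

F = S·e^((r+u−y)T) ⇒ (r+u−y) = ln(F/S)/T
ln(1.436/1.435) = 0.000697; /T ⇒ 0.012720
y = r + u − ln(F/S)/T = 0.0109 + 0.0036 − 0.012720 = 0.001780
y = 0.18%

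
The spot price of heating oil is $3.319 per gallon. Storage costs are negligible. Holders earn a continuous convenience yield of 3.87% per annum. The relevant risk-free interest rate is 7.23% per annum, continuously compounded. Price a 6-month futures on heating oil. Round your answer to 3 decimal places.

$3.375 per gallon

Net carry = r + u − y = 0.0723 + 0.0000 − 0.0387 = 0.0336
F = S·e^((r+u−y)T) = 3.319 · e^(0.0336 × 6/12) = 3.319 · e^0.016800
= 3.319 × 1.016942 = $3.375 per gallon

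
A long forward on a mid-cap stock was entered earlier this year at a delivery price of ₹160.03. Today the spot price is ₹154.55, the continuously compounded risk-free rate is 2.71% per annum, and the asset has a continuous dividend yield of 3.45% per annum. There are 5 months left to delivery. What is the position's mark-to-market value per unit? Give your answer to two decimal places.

-₹5.89

Current fair forward for the remaining 5 months: F = S·e^((r − q)·T), (r − q) = 0.0271 − 0.0345 = -0.0074
F = 154.55 · e^(-0.0074 × 5/12) = 154.55 × 0.996921 = 154.0741
Value of long forward = (F − K)·e^(−rT) = (154.0741 − 160.03) · e^(−0.0271·5/12)
= -5.9559 × 0.988772 = -5.89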